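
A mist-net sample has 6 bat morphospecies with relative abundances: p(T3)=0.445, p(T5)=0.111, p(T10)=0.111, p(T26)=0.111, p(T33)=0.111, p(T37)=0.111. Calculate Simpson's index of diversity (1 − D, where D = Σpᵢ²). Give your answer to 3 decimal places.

D = 0.445² + 0.111² + 0.111² + 0.111² + 0.111² + 0.111² = 0.19803 + 0.01232 + 0.01232 + 0.01232 + 0.01232 + 0.01232 = 0.25963 (working shown to 5 dp, full precision carried).
So 1 − D = 0.74037, i.e. 0.740 to 3 decimal places.

0.740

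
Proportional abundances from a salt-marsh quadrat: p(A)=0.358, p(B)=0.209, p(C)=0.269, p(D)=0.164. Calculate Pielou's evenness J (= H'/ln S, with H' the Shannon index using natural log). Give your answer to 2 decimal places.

H' = −Σ pᵢ ln pᵢ = −((-0.3677) + (-0.3272) + (-0.3532) + (-0.2965)) = 1.3446 (working shown to 4 dp, full precision carried).
With S = 4 species, ln S = 1.3863, so J = 1.3446/1.3863 = 0.9699, i.e. 0.97 to 2 decimal places.

0.97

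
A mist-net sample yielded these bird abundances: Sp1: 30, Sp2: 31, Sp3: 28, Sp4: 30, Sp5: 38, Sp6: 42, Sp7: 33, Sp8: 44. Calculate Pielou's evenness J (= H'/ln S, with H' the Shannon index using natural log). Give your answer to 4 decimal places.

0.9937

Total N = 30+31+28+30+38+42+33+44 = 276, so the proportions are 0.108696, 0.112319, 0.101449, 0.108696, 0.137681, 0.152174, 0.119565, 0.15942 (working shown to 6 dp, full precision carried).
H' = −Σ pᵢ ln pᵢ = −((-0.241218) + (-0.245575) + (-0.232136) + (-0.241218) + (-0.272996) + (-0.286503) + (-0.253944) + (-0.292729)) = 2.066319.
With S = 8 species, ln S = 2.079442, so J = 2.066319/2.079442 = 0.993689, i.e. 0.9937 to 4 decimal places.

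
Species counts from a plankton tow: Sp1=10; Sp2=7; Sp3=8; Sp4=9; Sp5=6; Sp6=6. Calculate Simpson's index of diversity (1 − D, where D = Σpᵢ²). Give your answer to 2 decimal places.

0.83

Total N = 10+7+8+9+6+6 = 46, so the proportions are 0.2174, 0.1522, 0.1739, 0.1957, 0.1304, 0.1304 (working shown to 4 dp, full precision carried).
D = 0.2174² + 0.1522² + 0.1739² + 0.1957² + 0.1304² + 0.1304² = 0.0473 + 0.0232 + 0.0302 + 0.0383 + 0.0170 + 0.0170 = 0.1730.
So 1 − D = 0.8270, i.e. 0.83 to 2 decimal places.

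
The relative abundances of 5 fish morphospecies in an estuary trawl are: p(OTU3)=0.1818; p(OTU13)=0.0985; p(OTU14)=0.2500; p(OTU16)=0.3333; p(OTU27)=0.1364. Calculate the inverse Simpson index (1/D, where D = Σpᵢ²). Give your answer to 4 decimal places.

D = 0.1818² + 0.0985² + 0.25² + 0.3333² + 0.1364² = 0.03305124 + 0.00970225 + 0.06250000 + 0.11108889 + 0.01860496 = 0.23494734 (working shown to 8 dp, full precision carried).
So 1/D = 4.256273, i.e. 4.2563 to 4 decimal places.

4.2563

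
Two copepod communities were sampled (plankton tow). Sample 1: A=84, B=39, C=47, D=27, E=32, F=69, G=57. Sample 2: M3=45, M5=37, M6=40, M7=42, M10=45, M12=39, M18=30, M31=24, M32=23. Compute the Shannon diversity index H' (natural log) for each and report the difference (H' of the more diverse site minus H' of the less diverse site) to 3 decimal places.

Sample 1: N=355, proportions 0.23662, 0.10986, 0.13239, 0.07606, 0.09014, 0.19437, 0.16056, giving H' = 1.87628 (working shown to 5 dp, full precision carried).
Sample 2: N=325, proportions 0.13846, 0.11385, 0.12308, 0.12923, 0.13846, 0.12, 0.09231, 0.07385, 0.07077, giving H' = 2.17138.
Difference = |1.87628 − 2.17138| = 0.29510, i.e. 0.295 to 3 decimal places.

0.295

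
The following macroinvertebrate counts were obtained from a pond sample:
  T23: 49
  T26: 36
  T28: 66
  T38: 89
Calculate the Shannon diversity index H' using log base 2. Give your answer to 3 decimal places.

Total N = 49+36+66+89 = 240, so the proportions are 0.20417, 0.15, 0.275, 0.37083 (working shown to 5 dp, full precision carried).
Each pᵢ log₂ pᵢ term: 0.20417×(-2.29218)=-0.46799, 0.15×(-2.73697)=-0.41054, 0.275×(-1.86250)=-0.51219, 0.37083×(-1.43116)=-0.53072.
Sum = -1.92144, so H' = 1.921.

1.921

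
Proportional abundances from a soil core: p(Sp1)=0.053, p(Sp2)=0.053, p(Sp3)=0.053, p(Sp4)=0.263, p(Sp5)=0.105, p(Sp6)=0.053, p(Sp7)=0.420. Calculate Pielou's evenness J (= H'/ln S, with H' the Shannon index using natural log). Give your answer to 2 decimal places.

H' = −Σ pᵢ ln pᵢ = −((-0.1557) + (-0.1557) + (-0.1557) + (-0.3513) + (-0.2366) + (-0.1557) + (-0.3644)) = 1.5750 (working shown to 4 dp, full precision carried).
With S = 7 species, ln S = 1.9459, so J = 1.5750/1.9459 = 0.8094, i.e. 0.81 to 2 decimal places.

0.81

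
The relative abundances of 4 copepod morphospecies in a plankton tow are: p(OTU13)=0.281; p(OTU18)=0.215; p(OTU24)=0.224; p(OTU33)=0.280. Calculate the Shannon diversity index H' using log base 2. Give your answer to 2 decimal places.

Each pᵢ log₂ pᵢ term (working shown to 4 dp, full precision carried): 0.281×(-1.8314)=-0.5146, 0.215×(-2.2176)=-0.4768, 0.224×(-2.1584)=-0.4835, 0.28×(-1.8365)=-0.5142.
Sum = -1.9891, so H' = 1.99.

1.99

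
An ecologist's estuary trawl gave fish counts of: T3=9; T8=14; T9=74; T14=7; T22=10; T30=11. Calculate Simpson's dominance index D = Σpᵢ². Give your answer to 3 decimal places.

0.385

Total N = 9+14+74+7+10+11 = 125, so the proportions are 0.072, 0.112, 0.592, 0.056, 0.08, 0.088 (working shown to 5 dp, full precision carried).
D = 0.072² + 0.112² + 0.592² + 0.056² + 0.08² + 0.088² = 0.00518 + 0.01254 + 0.35046 + 0.00314 + 0.00640 + 0.00774 = 0.38547.
To 3 decimal places, D = 0.385.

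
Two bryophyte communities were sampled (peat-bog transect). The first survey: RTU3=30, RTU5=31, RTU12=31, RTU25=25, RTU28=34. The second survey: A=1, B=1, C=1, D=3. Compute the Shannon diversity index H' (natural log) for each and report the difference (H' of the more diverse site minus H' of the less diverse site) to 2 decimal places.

The first survey: N=151, proportions 0.19868, 0.2053, 0.2053, 0.16556, 0.22517, giving H' = 1.60462 (working shown to 5 dp, full precision carried).
The second survey: N=6, proportions 0.16667, 0.16667, 0.16667, 0.5, giving H' = 1.24245.
Difference = |1.60462 − 1.24245| = 0.36217, i.e. 0.36 to 2 decimal places.

0.36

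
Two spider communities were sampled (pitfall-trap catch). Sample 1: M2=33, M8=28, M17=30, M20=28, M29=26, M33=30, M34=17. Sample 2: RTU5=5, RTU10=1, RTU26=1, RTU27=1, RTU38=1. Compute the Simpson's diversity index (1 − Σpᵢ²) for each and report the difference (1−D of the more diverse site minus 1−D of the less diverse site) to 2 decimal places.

Sample 1: N=192, proportions 0.1719, 0.1458, 0.1562, 0.1458, 0.1354, 0.1562, 0.0885, giving 1−D = 0.8529 (working shown to 4 dp, full precision carried).
Sample 2: N=9, proportions 0.5556, 0.1111, 0.1111, 0.1111, 0.1111, giving 1−D = 0.6420.
Difference = |0.8529 − 0.6420| = 0.2109, i.e. 0.21 to 2 decimal places.

0.21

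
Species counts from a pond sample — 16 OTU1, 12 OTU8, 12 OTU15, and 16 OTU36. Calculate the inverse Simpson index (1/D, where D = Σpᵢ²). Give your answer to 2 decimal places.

3.92

Total N = 16+12+12+16 = 56, so the proportions are 0.285714, 0.214286, 0.214286, 0.285714 (working shown to 6 dp, full precision carried).
D = 0.285714² + 0.214286² + 0.214286² + 0.285714² = 0.081633 + 0.045918 + 0.045918 + 0.081633 = 0.255102.
So 1/D = 3.9200, i.e. 3.92 to 2 decimal places.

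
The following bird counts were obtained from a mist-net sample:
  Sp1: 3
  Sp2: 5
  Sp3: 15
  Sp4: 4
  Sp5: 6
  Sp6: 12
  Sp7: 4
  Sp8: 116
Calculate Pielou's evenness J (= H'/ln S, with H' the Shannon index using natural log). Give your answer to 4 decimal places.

0.5463

Total N = 3+5+15+4+6+12+4+116 = 165, so the proportions are 0.018182, 0.030303, 0.090909, 0.024242, 0.036364, 0.072727, 0.024242, 0.70303 (working shown to 6 dp, full precision carried).
H' = −Σ pᵢ ln pᵢ = −((-0.072861) + (-0.105955) + (-0.217990) + (-0.090173) + (-0.120516) + (-0.190621) + (-0.090173) + (-0.247716)) = 1.136006.
With S = 8 species, ln S = 2.079442, so J = 1.136006/2.079442 = 0.546303, i.e. 0.5463 to 4 decimal places.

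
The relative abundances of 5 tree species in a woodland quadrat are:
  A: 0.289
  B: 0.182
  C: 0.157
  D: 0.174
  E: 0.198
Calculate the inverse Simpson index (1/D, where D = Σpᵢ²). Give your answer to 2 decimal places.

D = 0.289² + 0.182² + 0.157² + 0.174² + 0.198² = 0.083521 + 0.033124 + 0.024649 + 0.030276 + 0.039204 = 0.210774 (working shown to 6 dp, full precision carried).
So 1/D = 4.7444, i.e. 4.74 to 2 decimal places.

4.74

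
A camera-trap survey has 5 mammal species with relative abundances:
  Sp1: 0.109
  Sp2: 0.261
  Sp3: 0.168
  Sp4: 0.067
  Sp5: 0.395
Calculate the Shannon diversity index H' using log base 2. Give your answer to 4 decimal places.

Each pᵢ log₂ pᵢ term (working shown to 6 dp, full precision carried): 0.109×(-3.197600)=-0.348538, 0.261×(-1.937878)=-0.505786, 0.168×(-2.573467)=-0.432342, 0.067×(-3.899695)=-0.261280, 0.395×(-1.340075)=-0.529330.
Sum = -2.077276, so H' = 2.0773.

2.0773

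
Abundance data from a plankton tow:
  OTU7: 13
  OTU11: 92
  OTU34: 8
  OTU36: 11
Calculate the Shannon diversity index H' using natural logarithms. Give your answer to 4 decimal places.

0.8496

Total N = 13+92+8+11 = 124, so the proportions are 0.104839, 0.741935, 0.064516, 0.08871 (working shown to 6 dp, full precision carried).
Each pᵢ ln pᵢ term: 0.104839×(-2.255332)=-0.236446, 0.741935×(-0.298493)=-0.221463, 0.064516×(-2.740840)=-0.176828, 0.08871×(-2.422386)=-0.214889.
Sum = -0.849626, so H' = 0.8496.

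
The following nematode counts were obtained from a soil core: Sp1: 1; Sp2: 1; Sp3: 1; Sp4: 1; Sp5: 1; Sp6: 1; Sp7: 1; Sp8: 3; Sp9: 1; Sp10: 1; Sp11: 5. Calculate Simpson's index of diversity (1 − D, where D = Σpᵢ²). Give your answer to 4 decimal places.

Total N = 1+1+1+1+1+1+1+3+1+1+5 = 17, so the proportions are 0.058824, 0.058824, 0.058824, 0.058824, 0.058824, 0.058824, 0.058824, 0.176471, 0.058824, 0.058824, 0.294118 (working shown to 6 dp, full precision carried).
D = 0.058824² + 0.058824² + 0.058824² + 0.058824² + 0.058824² + 0.058824² + 0.058824² + 0.176471² + 0.058824² + 0.058824² + 0.294118² = 0.003460 + 0.003460 + 0.003460 + 0.003460 + 0.003460 + 0.003460 + 0.003460 + 0.031142 + 0.003460 + 0.003460 + 0.086505 = 0.148789.
So 1 − D = 0.851211, i.e. 0.8512 to 4 decimal places.

0.8512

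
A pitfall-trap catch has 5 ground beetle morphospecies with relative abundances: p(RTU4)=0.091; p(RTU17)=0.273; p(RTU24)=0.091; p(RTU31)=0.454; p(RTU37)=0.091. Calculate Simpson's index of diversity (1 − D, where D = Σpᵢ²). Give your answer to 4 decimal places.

0.6945

D = 0.091² + 0.273² + 0.091² + 0.454² + 0.091² = 0.008281 + 0.074529 + 0.008281 + 0.206116 + 0.008281 = 0.305488 (working shown to 6 dp, full precision carried).
So 1 − D = 0.694512, i.e. 0.6945 to 4 decimal places.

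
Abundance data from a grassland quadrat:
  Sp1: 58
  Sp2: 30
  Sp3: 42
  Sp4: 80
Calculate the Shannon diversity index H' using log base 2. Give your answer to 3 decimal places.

Total N = 58+30+42+80 = 210, so the proportions are 0.27619, 0.14286, 0.2, 0.38095 (working shown to 5 dp, full precision carried).
Each pᵢ log₂ pᵢ term: 0.27619×(-1.85626)=-0.51268, 0.14286×(-2.80735)=-0.40105, 0.2×(-2.32193)=-0.46439, 0.38095×(-1.39232)=-0.53041.
Sum = -1.90853, so H' = 1.909.

1.909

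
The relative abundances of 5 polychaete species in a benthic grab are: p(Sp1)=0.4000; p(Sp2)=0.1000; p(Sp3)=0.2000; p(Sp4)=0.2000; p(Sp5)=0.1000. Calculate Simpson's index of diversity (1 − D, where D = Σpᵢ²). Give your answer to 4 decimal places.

D = 0.4² + 0.1² + 0.2² + 0.2² + 0.1² = 0.160000 + 0.010000 + 0.040000 + 0.040000 + 0.010000 = 0.260000 (working shown to 6 dp, full precision carried).
So 1 − D = 0.740000, i.e. 0.7400 to 4 decimal places.

0.7400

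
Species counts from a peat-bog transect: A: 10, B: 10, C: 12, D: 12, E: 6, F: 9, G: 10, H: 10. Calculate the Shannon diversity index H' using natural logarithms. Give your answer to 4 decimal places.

Total N = 10+10+12+12+6+9+10+10 = 79, so the proportions are 0.126582, 0.126582, 0.151899, 0.151899, 0.075949, 0.113924, 0.126582, 0.126582 (working shown to 6 dp, full precision carried).
Each pᵢ ln pᵢ term: 0.126582×(-2.066863)=-0.261628, 0.126582×(-2.066863)=-0.261628, 0.151899×(-1.884541)=-0.286259, 0.151899×(-1.884541)=-0.286259, 0.075949×(-2.577688)=-0.195774, 0.113924×(-2.172223)=-0.247468, 0.126582×(-2.066863)=-0.261628, 0.126582×(-2.066863)=-0.261628.
Sum = -2.062274, so H' = 2.0623.

2.0623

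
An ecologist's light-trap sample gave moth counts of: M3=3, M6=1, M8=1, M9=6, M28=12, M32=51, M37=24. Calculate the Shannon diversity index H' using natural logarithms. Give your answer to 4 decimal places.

1.3129

Total N = 3+1+1+6+12+51+24 = 98, so the proportions are 0.030612, 0.010204, 0.010204, 0.061224, 0.122449, 0.520408, 0.244898 (working shown to 6 dp, full precision carried).
Each pᵢ ln pᵢ term: 0.030612×(-3.486355)=-0.106725, 0.010204×(-4.584967)=-0.046785, 0.010204×(-4.584967)=-0.046785, 0.061224×(-2.793208)=-0.171013, 0.122449×(-2.100061)=-0.257150, 0.520408×(-0.653142)=-0.339900, 0.244898×(-1.406914)=-0.344550.
Sum = -1.312910, so H' = 1.3129.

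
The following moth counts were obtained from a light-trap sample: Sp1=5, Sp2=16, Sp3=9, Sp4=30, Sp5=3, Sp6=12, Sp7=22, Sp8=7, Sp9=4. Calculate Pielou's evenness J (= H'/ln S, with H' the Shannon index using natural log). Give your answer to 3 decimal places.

0.890

Total N = 5+16+9+30+3+12+22+7+4 = 108, so the proportions are 0.0463, 0.14815, 0.08333, 0.27778, 0.02778, 0.11111, 0.2037, 0.06481, 0.03704 (working shown to 5 dp, full precision carried).
H' = −Σ pᵢ ln pᵢ = −((-0.14225) + (-0.28290) + (-0.20708) + (-0.35581) + (-0.09954) + (-0.24414) + (-0.32411) + (-0.17735) + (-0.12207)) = 1.95524.
With S = 9 species, ln S = 2.19722, so J = 1.95524/2.19722 = 0.88987, i.e. 0.890 to 3 decimal places.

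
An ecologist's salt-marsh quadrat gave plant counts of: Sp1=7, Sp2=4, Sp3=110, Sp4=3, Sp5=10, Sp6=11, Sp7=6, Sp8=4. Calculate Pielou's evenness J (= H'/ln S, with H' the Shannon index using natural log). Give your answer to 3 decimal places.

Total N = 7+4+110+3+10+11+6+4 = 155, so the proportions are 0.04516, 0.02581, 0.70968, 0.01935, 0.06452, 0.07097, 0.03871, 0.02581 (working shown to 5 dp, full precision carried).
H' = −Σ pᵢ ln pᵢ = −((-0.13989) + (-0.09438) + (-0.24338) + (-0.07635) + (-0.17683) + (-0.18775) + (-0.12587) + (-0.09438)) = 1.13882.
With S = 8 species, ln S = 2.07944, so J = 1.13882/2.07944 = 0.54766, i.e. 0.548 to 3 decimal places.

0.548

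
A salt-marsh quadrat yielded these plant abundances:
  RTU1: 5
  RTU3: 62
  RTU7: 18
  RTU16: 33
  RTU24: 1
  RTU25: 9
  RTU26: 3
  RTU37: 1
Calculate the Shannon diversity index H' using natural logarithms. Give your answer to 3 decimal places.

1.440

Total N = 5+62+18+33+1+9+3+1 = 132, so the proportions are 0.03788, 0.4697, 0.13636, 0.25, 0.00758, 0.06818, 0.02273, 0.00758 (working shown to 5 dp, full precision carried).
Each pᵢ ln pᵢ term: 0.03788×(-3.27336)=-0.12399, 0.4697×(-0.75567)=-0.35493, 0.13636×(-1.99243)=-0.27170, 0.25×(-1.38629)=-0.34657, 0.00758×(-4.88280)=-0.03699, 0.06818×(-2.68558)=-0.18311, 0.02273×(-3.78419)=-0.08600, 0.00758×(-4.88280)=-0.03699.
Sum = -1.44029, so H' = 1.440.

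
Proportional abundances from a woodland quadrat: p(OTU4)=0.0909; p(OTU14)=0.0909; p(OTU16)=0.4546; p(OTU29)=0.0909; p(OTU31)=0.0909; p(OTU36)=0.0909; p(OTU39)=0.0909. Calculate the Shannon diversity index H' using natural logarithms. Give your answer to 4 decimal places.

1.6662

Each pᵢ ln pᵢ term (working shown to 6 dp, full precision carried): 0.0909×(-2.397995)=-0.217978, 0.0909×(-2.397995)=-0.217978, 0.4546×(-0.788337)=-0.358378, 0.0909×(-2.397995)=-0.217978, 0.0909×(-2.397995)=-0.217978, 0.0909×(-2.397995)=-0.217978, 0.0909×(-2.397995)=-0.217978.
Sum = -1.666245, so H' = 1.6662.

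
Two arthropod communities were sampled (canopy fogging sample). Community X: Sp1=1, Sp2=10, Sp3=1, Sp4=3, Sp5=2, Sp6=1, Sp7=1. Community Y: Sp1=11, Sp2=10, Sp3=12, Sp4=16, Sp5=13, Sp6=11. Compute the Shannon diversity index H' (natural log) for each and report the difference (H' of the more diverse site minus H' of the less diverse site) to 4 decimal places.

Community X: N=19, proportions 0.052632, 0.526316, 0.052632, 0.157895, 0.105263, 0.052632, 0.052632, giving H' = 1.486124 (working shown to 6 dp, full precision carried).
Community Y: N=73, proportions 0.150685, 0.136986, 0.164384, 0.219178, 0.178082, 0.150685, giving H' = 1.779443.
Difference = |1.486124 − 1.779443| = 0.293319, i.e. 0.2933 to 4 decimal places.

0.2933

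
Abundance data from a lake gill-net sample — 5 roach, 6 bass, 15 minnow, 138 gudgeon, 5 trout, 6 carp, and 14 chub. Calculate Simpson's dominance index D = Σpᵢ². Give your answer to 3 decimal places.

Total N = 5+6+15+138+5+6+14 = 189, so the proportions are 0.02646, 0.03175, 0.07937, 0.73016, 0.02646, 0.03175, 0.07407 (working shown to 5 dp, full precision carried).
D = 0.02646² + 0.03175² + 0.07937² + 0.73016² + 0.02646² + 0.03175² + 0.07407² = 0.00070 + 0.00101 + 0.00630 + 0.53313 + 0.00070 + 0.00101 + 0.00549 = 0.54833.
To 3 decimal places, D = 0.548.

0.548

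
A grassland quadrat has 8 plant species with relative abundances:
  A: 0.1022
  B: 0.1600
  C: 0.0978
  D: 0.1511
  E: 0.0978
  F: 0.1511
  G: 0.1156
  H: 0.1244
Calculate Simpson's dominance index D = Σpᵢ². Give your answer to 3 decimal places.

0.130

D = 0.1022² + 0.16² + 0.0978² + 0.1511² + 0.0978² + 0.1511² + 0.1156² + 0.1244² = 0.01044 + 0.02560 + 0.00956 + 0.02283 + 0.00956 + 0.02283 + 0.01336 + 0.01548 = 0.12968 (working shown to 5 dp, full precision carried).
To 3 decimal places, D = 0.130.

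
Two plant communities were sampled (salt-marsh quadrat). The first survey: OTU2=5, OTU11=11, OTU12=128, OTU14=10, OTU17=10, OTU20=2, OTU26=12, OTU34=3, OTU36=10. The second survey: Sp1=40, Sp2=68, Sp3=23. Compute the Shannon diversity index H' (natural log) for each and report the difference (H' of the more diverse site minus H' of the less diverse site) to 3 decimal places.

The first survey: N=191, proportions 0.026178, 0.057592, 0.670157, 0.052356, 0.052356, 0.010471, 0.062827, 0.015707, 0.052356, giving H' = 1.278124 (working shown to 6 dp, full precision carried).
The second survey: N=131, proportions 0.305344, 0.519084, 0.175573, giving H' = 1.008036.
Difference = |1.278124 − 1.008036| = 0.270088, i.e. 0.270 to 3 decimal places.

0.270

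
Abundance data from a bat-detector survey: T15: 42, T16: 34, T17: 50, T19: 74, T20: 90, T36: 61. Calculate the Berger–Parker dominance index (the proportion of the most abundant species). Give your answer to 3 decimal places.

0.256

Total N = 42+34+50+74+90+61 = 351, so the proportions are 0.11966, 0.09687, 0.14245, 0.21083, 0.25641, 0.17379 (working shown to 5 dp, full precision carried).
The largest proportion is 0.25641, i.e. d = 0.256 to 3 decimal places.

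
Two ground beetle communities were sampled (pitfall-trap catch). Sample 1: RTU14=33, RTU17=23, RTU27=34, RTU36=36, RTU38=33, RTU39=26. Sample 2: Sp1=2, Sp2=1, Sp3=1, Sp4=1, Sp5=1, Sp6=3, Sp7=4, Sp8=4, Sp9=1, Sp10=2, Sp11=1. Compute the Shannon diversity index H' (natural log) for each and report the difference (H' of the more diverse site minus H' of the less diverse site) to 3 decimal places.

Sample 1: N=185, proportions 0.17838, 0.12432, 0.18378, 0.19459, 0.17838, 0.14054, giving H' = 1.77982 (working shown to 5 dp, full precision carried).
Sample 2: N=21, proportions 0.09524, 0.04762, 0.04762, 0.04762, 0.04762, 0.14286, 0.19048, 0.19048, 0.04762, 0.09524, 0.04762, giving H' = 2.22744.
Difference = |1.77982 − 2.22744| = 0.44762, i.e. 0.448 to 3 decimal places.

0.448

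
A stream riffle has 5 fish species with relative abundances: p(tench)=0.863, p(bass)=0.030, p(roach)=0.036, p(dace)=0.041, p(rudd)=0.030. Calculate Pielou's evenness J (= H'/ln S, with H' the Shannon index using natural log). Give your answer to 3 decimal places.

0.365

H' = −Σ pᵢ ln pᵢ = −((-0.12715) + (-0.10520) + (-0.11967) + (-0.13096) + (-0.10520)) = 0.58818 (working shown to 5 dp, full precision carried).
With S = 5 species, ln S = 1.60944, so J = 0.58818/1.60944 = 0.36546, i.e. 0.365 to 3 decimal places.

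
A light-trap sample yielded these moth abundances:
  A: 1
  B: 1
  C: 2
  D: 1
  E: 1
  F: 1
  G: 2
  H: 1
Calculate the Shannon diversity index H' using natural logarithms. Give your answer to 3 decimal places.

Total N = 1+1+2+1+1+1+2+1 = 10, so the proportions are 0.1, 0.1, 0.2, 0.1, 0.1, 0.1, 0.2, 0.1 (working shown to 5 dp, full precision carried).
Each pᵢ ln pᵢ term: 0.1×(-2.30259)=-0.23026, 0.1×(-2.30259)=-0.23026, 0.2×(-1.60944)=-0.32189, 0.1×(-2.30259)=-0.23026, 0.1×(-2.30259)=-0.23026, 0.1×(-2.30259)=-0.23026, 0.2×(-1.60944)=-0.32189, 0.1×(-2.30259)=-0.23026.
Sum = -2.02533, so H' = 2.025.

2.025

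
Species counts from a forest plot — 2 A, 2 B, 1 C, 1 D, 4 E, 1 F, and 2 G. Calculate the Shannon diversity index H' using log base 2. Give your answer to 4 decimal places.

Total N = 2+2+1+1+4+1+2 = 13, so the proportions are 0.153846, 0.153846, 0.076923, 0.076923, 0.307692, 0.076923, 0.153846 (working shown to 6 dp, full precision carried).
Each pᵢ log₂ pᵢ term: 0.153846×(-2.700440)=-0.415452, 0.153846×(-2.700440)=-0.415452, 0.076923×(-3.700440)=-0.284649, 0.076923×(-3.700440)=-0.284649, 0.307692×(-1.700440)=-0.523212, 0.076923×(-3.700440)=-0.284649, 0.153846×(-2.700440)=-0.415452.
Sum = -2.623517, so H' = 2.6235.

2.6235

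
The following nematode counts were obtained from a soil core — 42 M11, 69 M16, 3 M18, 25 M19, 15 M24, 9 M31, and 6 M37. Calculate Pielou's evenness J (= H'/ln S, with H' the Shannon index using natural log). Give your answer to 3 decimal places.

0.799

Total N = 42+69+3+25+15+9+6 = 169, so the proportions are 0.24852, 0.40828, 0.01775, 0.14793, 0.08876, 0.05325, 0.0355 (working shown to 5 dp, full precision carried).
H' = −Σ pᵢ ln pᵢ = −((-0.34600) + (-0.36574) + (-0.07156) + (-0.28270) + (-0.21496) + (-0.15618) + (-0.11851)) = 1.55564.
With S = 7 species, ln S = 1.94591, so J = 1.55564/1.94591 = 0.79944, i.e. 0.799 to 3 decimal places.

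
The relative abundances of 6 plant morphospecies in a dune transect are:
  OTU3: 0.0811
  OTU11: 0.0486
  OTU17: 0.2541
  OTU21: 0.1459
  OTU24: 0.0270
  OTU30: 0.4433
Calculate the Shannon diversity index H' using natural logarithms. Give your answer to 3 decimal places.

Each pᵢ ln pᵢ term (working shown to 5 dp, full precision carried): 0.0811×(-2.51207)=-0.20373, 0.0486×(-3.02413)=-0.14697, 0.2541×(-1.37003)=-0.34812, 0.1459×(-1.92483)=-0.28083, 0.027×(-3.61192)=-0.09752, 0.4433×(-0.81351)=-0.36063.
Sum = -1.43781, so H' = 1.438.

1.438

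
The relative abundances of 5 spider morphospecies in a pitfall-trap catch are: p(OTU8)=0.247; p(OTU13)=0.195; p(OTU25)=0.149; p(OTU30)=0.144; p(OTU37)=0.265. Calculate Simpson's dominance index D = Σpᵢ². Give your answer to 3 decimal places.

D = 0.247² + 0.195² + 0.149² + 0.144² + 0.265² = 0.06101 + 0.03803 + 0.02220 + 0.02074 + 0.07023 = 0.21220 (working shown to 5 dp, full precision carried).
To 3 decimal places, D = 0.212.

0.212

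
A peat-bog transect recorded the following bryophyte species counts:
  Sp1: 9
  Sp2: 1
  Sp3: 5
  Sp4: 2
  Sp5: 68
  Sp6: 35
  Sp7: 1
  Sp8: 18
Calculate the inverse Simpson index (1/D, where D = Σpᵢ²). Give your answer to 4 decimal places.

3.0741

Total N = 9+1+5+2+68+35+1+18 = 139, so the proportions are 0.0647482, 0.0071942, 0.0359712, 0.0143885, 0.4892086, 0.2517986, 0.0071942, 0.1294964 (working shown to 7 dp, full precision carried).
D = 0.0647482² + 0.0071942² + 0.0359712² + 0.0143885² + 0.4892086² + 0.2517986² + 0.0071942² + 0.1294964² = 0.0041923 + 0.0000518 + 0.0012939 + 0.0002070 + 0.2393251 + 0.0634025 + 0.0000518 + 0.0167693 = 0.3252937.
So 1/D = 3.074145, i.e. 3.0741 to 4 decimal places.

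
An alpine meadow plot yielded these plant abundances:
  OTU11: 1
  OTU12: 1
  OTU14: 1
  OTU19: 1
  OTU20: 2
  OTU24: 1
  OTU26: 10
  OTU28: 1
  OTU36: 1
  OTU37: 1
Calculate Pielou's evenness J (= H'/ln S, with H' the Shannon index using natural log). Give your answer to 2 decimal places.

0.77

Total N = 1+1+1+1+2+1+10+1+1+1 = 20, so the proportions are 0.05, 0.05, 0.05, 0.05, 0.1, 0.05, 0.5, 0.05, 0.05, 0.05 (working shown to 4 dp, full precision carried).
H' = −Σ pᵢ ln pᵢ = −((-0.1498) + (-0.1498) + (-0.1498) + (-0.1498) + (-0.2303) + (-0.1498) + (-0.3466) + (-0.1498) + (-0.1498) + (-0.1498)) = 1.7751.
With S = 10 species, ln S = 2.3026, so J = 1.7751/2.3026 = 0.7709, i.e. 0.77 to 2 decimal places.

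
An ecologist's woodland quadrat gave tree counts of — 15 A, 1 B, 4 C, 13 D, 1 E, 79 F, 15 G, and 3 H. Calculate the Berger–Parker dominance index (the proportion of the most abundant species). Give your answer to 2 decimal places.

0.60

Total N = 15+1+4+13+1+79+15+3 = 131, so the proportions are 0.1145, 0.0076, 0.0305, 0.0992, 0.0076, 0.6031, 0.1145, 0.0229 (working shown to 4 dp, full precision carried).
The largest proportion is 0.6031, i.e. d = 0.60 to 2 decimal places.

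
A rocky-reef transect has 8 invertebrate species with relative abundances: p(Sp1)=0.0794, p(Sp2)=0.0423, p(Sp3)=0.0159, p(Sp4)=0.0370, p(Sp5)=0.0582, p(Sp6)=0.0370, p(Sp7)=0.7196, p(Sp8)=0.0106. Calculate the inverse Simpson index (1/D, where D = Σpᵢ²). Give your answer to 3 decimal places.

D = 0.0794² + 0.0423² + 0.0159² + 0.037² + 0.0582² + 0.037² + 0.7196² + 0.0106² = 0.006304 + 0.001789 + 0.000253 + 0.001369 + 0.003387 + 0.001369 + 0.517824 + 0.000112 = 0.532408 (working shown to 6 dp, full precision carried).
So 1/D = 1.87826, i.e. 1.878 to 3 decimal places.

1.878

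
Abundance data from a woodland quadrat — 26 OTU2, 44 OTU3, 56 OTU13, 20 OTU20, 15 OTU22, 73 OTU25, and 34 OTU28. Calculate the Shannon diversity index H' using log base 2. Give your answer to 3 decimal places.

Total N = 26+44+56+20+15+73+34 = 268, so the proportions are 0.09701, 0.16418, 0.20896, 0.07463, 0.05597, 0.27239, 0.12687 (working shown to 5 dp, full precision carried).
Each pᵢ log₂ pᵢ term: 0.09701×(-3.36565)=-0.32652, 0.16418×(-2.60666)=-0.42796, 0.20896×(-2.25873)=-0.47197, 0.07463×(-3.74416)=-0.27942, 0.05597×(-4.15920)=-0.23279, 0.27239×(-1.87626)=-0.51107, 0.12687×(-2.97863)=-0.37789.
Sum = -2.62761, so H' = 2.628.

2.628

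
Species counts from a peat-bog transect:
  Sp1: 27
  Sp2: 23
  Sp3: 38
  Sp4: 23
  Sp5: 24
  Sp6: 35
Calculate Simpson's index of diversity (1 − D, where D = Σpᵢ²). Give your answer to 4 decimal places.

0.8259

Total N = 27+23+38+23+24+35 = 170, so the proportions are 0.158824, 0.135294, 0.223529, 0.135294, 0.141176, 0.205882 (working shown to 6 dp, full precision carried).
D = 0.158824² + 0.135294² + 0.223529² + 0.135294² + 0.141176² + 0.205882² = 0.025225 + 0.018304 + 0.049965 + 0.018304 + 0.019931 + 0.042388 = 0.174118.
So 1 − D = 0.825882, i.e. 0.8259 to 4 decimal places.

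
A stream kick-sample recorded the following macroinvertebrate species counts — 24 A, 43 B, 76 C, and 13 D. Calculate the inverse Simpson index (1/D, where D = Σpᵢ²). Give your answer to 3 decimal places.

Total N = 24+43+76+13 = 156, so the proportions are 0.153846, 0.275641, 0.487179, 0.083333 (working shown to 6 dp, full precision carried).
D = 0.153846² + 0.275641² + 0.487179² + 0.083333² = 0.023669 + 0.075978 + 0.237344 + 0.006944 = 0.343935.
So 1/D = 2.90753, i.e. 2.908 to 3 decimal places.

2.908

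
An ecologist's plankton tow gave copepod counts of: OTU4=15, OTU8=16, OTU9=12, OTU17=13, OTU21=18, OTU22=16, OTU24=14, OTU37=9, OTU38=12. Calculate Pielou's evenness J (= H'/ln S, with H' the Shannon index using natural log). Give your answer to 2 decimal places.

0.99

Total N = 15+16+12+13+18+16+14+9+12 = 125, so the proportions are 0.12, 0.128, 0.096, 0.104, 0.144, 0.128, 0.112, 0.072, 0.096 (working shown to 4 dp, full precision carried).
H' = −Σ pᵢ ln pᵢ = −((-0.2544) + (-0.2631) + (-0.2250) + (-0.2354) + (-0.2791) + (-0.2631) + (-0.2452) + (-0.1894) + (-0.2250)) = 2.1797.
With S = 9 species, ln S = 2.1972, so J = 2.1797/2.1972 = 0.9920, i.e. 0.99 to 2 decimal places.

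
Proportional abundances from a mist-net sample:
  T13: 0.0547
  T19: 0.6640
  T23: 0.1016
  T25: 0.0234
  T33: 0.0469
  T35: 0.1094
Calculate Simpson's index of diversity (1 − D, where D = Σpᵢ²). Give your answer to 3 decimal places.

0.531

D = 0.0547² + 0.664² + 0.1016² + 0.0234² + 0.0469² + 0.1094² = 0.00299 + 0.44090 + 0.01032 + 0.00055 + 0.00220 + 0.01197 = 0.46893 (working shown to 5 dp, full precision carried).
So 1 − D = 0.53107, i.e. 0.531 to 3 decimal places.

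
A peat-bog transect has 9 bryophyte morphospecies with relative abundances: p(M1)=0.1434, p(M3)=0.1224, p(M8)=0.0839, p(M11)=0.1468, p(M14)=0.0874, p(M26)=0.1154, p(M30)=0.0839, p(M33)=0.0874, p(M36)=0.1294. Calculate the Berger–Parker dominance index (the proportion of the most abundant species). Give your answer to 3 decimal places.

0.147

The largest proportion is 0.1468, i.e. d = 0.147 to 3 decimal places.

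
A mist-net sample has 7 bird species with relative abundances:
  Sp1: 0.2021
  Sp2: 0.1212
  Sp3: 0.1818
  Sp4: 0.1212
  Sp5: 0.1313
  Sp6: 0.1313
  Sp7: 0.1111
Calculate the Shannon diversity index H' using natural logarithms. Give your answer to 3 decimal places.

Each pᵢ ln pᵢ term (working shown to 5 dp, full precision carried): 0.2021×(-1.59899)=-0.32316, 0.1212×(-2.11031)=-0.25577, 0.1818×(-1.70485)=-0.30994, 0.1212×(-2.11031)=-0.25577, 0.1313×(-2.03027)=-0.26657, 0.1313×(-2.03027)=-0.26657, 0.1111×(-2.19732)=-0.24412.
Sum = -1.92191, so H' = 1.922.

1.922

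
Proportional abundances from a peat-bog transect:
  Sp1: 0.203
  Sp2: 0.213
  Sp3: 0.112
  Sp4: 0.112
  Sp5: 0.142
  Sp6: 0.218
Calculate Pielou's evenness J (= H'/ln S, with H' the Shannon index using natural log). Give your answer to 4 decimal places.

H' = −Σ pᵢ ln pᵢ = −((-0.323694) + (-0.329397) + (-0.245197) + (-0.245197) + (-0.277174) + (-0.332071)) = 1.752728 (working shown to 6 dp, full precision carried).
With S = 6 species, ln S = 1.791759, so J = 1.752728/1.791759 = 0.978216, i.e. 0.9782 to 4 decimal places.

0.9782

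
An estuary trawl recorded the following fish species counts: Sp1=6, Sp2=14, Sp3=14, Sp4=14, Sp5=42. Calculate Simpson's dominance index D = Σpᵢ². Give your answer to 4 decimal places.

0.2948

Total N = 6+14+14+14+42 = 90, so the proportions are 0.066667, 0.155556, 0.155556, 0.155556, 0.466667 (working shown to 6 dp, full precision carried).
D = 0.066667² + 0.155556² + 0.155556² + 0.155556² + 0.466667² = 0.004444 + 0.024198 + 0.024198 + 0.024198 + 0.217778 = 0.294815.
To 4 decimal places, D = 0.2948.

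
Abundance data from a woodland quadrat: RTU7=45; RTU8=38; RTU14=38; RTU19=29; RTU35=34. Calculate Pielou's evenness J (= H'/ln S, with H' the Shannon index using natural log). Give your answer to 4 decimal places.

0.9936

Total N = 45+38+38+29+34 = 184, so the proportions are 0.244565, 0.206522, 0.206522, 0.157609, 0.184783 (working shown to 6 dp, full precision carried).
H' = −Σ pᵢ ln pᵢ = −((-0.344415) + (-0.325757) + (-0.325757) + (-0.291204) + (-0.312019)) = 1.599152.
With S = 5 species, ln S = 1.609438, so J = 1.599152/1.609438 = 0.993609, i.e. 0.9936 to 4 decimal places.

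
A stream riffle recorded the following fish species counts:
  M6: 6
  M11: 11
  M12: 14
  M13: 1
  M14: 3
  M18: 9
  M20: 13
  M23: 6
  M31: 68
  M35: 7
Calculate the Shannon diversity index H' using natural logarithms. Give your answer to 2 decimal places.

Total N = 6+11+14+1+3+9+13+6+68+7 = 138, so the proportions are 0.0435, 0.0797, 0.1014, 0.0072, 0.0217, 0.0652, 0.0942, 0.0435, 0.4928, 0.0507 (working shown to 4 dp, full precision carried).
Each pᵢ ln pᵢ term: 0.0435×(-3.1355)=-0.1363, 0.0797×(-2.5294)=-0.2016, 0.1014×(-2.2882)=-0.2321, 0.0072×(-4.9273)=-0.0357, 0.0217×(-3.8286)=-0.0832, 0.0652×(-2.7300)=-0.1780, 0.0942×(-2.3623)=-0.2225, 0.0435×(-3.1355)=-0.1363, 0.4928×(-0.7077)=-0.3487, 0.0507×(-2.9813)=-0.1512.
Sum = -1.7259, so H' = 1.73.

1.73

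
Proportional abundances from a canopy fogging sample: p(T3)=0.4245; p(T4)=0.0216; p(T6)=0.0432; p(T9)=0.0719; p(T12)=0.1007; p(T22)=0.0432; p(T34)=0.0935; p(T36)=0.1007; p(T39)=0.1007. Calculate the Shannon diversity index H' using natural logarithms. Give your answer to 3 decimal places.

Each pᵢ ln pᵢ term (working shown to 5 dp, full precision carried): 0.4245×(-0.85684)=-0.36373, 0.0216×(-3.83506)=-0.08284, 0.0432×(-3.14191)=-0.13573, 0.0719×(-2.63248)=-0.18928, 0.1007×(-2.29561)=-0.23117, 0.0432×(-3.14191)=-0.13573, 0.0935×(-2.36979)=-0.22158, 0.1007×(-2.29561)=-0.23117, 0.1007×(-2.29561)=-0.23117.
Sum = -1.82238, so H' = 1.822.

1.822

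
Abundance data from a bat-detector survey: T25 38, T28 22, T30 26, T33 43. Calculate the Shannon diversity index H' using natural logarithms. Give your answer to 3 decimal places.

Total N = 38+22+26+43 = 129, so the proportions are 0.29457, 0.17054, 0.20155, 0.33333 (working shown to 5 dp, full precision carried).
Each pᵢ ln pᵢ term: 0.29457×(-1.22223)=-0.36004, 0.17054×(-1.76877)=-0.30165, 0.20155×(-1.60172)=-0.32283, 0.33333×(-1.09861)=-0.36620.
Sum = -1.35072, so H' = 1.351.

1.351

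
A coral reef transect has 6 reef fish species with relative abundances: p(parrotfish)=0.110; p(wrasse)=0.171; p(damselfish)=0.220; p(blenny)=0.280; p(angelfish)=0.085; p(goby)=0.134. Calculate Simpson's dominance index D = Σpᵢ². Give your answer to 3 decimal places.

0.193

D = 0.11² + 0.171² + 0.22² + 0.28² + 0.085² + 0.134² = 0.01210 + 0.02924 + 0.04840 + 0.07840 + 0.00723 + 0.01796 = 0.19332 (working shown to 5 dp, full precision carried).
To 3 decimal places, D = 0.193.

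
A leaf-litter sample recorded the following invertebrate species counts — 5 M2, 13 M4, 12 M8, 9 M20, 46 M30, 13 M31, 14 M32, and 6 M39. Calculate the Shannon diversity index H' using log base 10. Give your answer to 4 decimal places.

Total N = 5+13+12+9+46+13+14+6 = 118, so the proportions are 0.0423729, 0.1101695, 0.1016949, 0.0762712, 0.3898305, 0.1101695, 0.1186441, 0.0508475 (working shown to 7 dp, full precision carried).
Each pᵢ log₁₀ pᵢ term: 0.0423729×(-1.3729120)=-0.0581742, 0.1101695×(-0.9579387)=-0.1055356, 0.1016949×(-0.9927008)=-0.1009526, 0.0762712×(-1.1176395)=-0.0852437, 0.3898305×(-0.4091242)=-0.1594891, 0.1101695×(-0.9579387)=-0.1055356, 0.1186441×(-0.9257540)=-0.1098352, 0.0508475×(-1.2937308)=-0.0657829.
Sum = -0.7905490, so H' = 0.7905.

0.7905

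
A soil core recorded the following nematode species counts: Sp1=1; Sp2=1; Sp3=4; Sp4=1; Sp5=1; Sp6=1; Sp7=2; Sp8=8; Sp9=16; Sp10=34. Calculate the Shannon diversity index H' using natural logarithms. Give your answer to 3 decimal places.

Total N = 1+1+4+1+1+1+2+8+16+34 = 69, so the proportions are 0.01449, 0.01449, 0.05797, 0.01449, 0.01449, 0.01449, 0.02899, 0.11594, 0.23188, 0.49275 (working shown to 5 dp, full precision carried).
Each pᵢ ln pᵢ term: 0.01449×(-4.23411)=-0.06136, 0.01449×(-4.23411)=-0.06136, 0.05797×(-2.84781)=-0.16509, 0.01449×(-4.23411)=-0.06136, 0.01449×(-4.23411)=-0.06136, 0.01449×(-4.23411)=-0.06136, 0.02899×(-3.54096)=-0.10264, 0.11594×(-2.15466)=-0.24982, 0.23188×(-1.46152)=-0.33890, 0.49275×(-0.70775)=-0.34874.
Sum = -1.51201, so H' = 1.512.

1.512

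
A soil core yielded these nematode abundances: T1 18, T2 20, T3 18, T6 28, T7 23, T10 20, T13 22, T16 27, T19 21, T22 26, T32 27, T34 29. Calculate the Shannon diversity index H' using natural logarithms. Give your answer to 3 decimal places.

2.471

Total N = 18+20+18+28+23+20+22+27+21+26+27+29 = 279, so the proportions are 0.06452, 0.07168, 0.06452, 0.10036, 0.08244, 0.07168, 0.07885, 0.09677, 0.07527, 0.09319, 0.09677, 0.10394 (working shown to 5 dp, full precision carried).
Each pᵢ ln pᵢ term: 0.06452×(-2.74084)=-0.17683, 0.07168×(-2.63548)=-0.18892, 0.06452×(-2.74084)=-0.17683, 0.10036×(-2.29901)=-0.23072, 0.08244×(-2.49572)=-0.20574, 0.07168×(-2.63548)=-0.18892, 0.07885×(-2.54017)=-0.20030, 0.09677×(-2.33537)=-0.22600, 0.07527×(-2.58669)=-0.19470, 0.09319×(-2.37312)=-0.22115, 0.09677×(-2.33537)=-0.22600, 0.10394×(-2.26392)=-0.23532.
Sum = -2.47144, so H' = 2.471.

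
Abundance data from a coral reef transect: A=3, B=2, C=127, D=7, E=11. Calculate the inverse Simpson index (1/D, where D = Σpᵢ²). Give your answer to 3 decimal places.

1.379

Total N = 3+2+127+7+11 = 150, so the proportions are 0.02, 0.013333, 0.846667, 0.046667, 0.073333 (working shown to 6 dp, full precision carried).
D = 0.02² + 0.013333² + 0.846667² + 0.046667² + 0.073333² = 0.000400 + 0.000178 + 0.716844 + 0.002178 + 0.005378 = 0.724978.
So 1/D = 1.37935, i.e. 1.379 to 3 decimal places.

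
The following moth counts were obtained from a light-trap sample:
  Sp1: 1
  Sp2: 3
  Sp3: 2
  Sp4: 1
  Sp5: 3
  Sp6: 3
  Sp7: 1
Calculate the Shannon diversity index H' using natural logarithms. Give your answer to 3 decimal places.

1.834

Total N = 1+3+2+1+3+3+1 = 14, so the proportions are 0.07143, 0.21429, 0.14286, 0.07143, 0.21429, 0.21429, 0.07143 (working shown to 5 dp, full precision carried).
Each pᵢ ln pᵢ term: 0.07143×(-2.63906)=-0.18850, 0.21429×(-1.54045)=-0.33010, 0.14286×(-1.94591)=-0.27799, 0.07143×(-2.63906)=-0.18850, 0.21429×(-1.54045)=-0.33010, 0.21429×(-1.54045)=-0.33010, 0.07143×(-2.63906)=-0.18850.
Sum = -1.83379, so H' = 1.834.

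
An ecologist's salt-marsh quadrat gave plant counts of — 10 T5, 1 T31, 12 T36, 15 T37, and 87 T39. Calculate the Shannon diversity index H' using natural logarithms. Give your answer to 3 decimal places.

Total N = 10+1+12+15+87 = 125, so the proportions are 0.08, 0.008, 0.096, 0.12, 0.696 (working shown to 5 dp, full precision carried).
Each pᵢ ln pᵢ term: 0.08×(-2.52573)=-0.20206, 0.008×(-4.82831)=-0.03863, 0.096×(-2.34341)=-0.22497, 0.12×(-2.12026)=-0.25443, 0.696×(-0.36241)=-0.25223.
Sum = -0.97232, so H' = 0.972.

0.972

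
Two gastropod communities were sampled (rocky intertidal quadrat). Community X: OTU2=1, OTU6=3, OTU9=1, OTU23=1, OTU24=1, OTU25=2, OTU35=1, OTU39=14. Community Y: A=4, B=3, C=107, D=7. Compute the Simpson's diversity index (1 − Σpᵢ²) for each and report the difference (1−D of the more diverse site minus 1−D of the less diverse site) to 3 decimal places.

Community X: N=24, proportions 0.04167, 0.125, 0.04167, 0.04167, 0.04167, 0.08333, 0.04167, 0.58333, giving 1−D = 0.62847 (working shown to 5 dp, full precision carried).
Community Y: N=121, proportions 0.03306, 0.02479, 0.8843, 0.05785, giving 1−D = 0.21296.
Difference = |0.62847 − 0.21296| = 0.41551, i.e. 0.416 to 3 decimal places.

0.416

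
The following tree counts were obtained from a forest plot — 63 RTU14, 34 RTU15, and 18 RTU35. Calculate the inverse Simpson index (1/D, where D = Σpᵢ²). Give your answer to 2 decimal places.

2.43

Total N = 63+34+18 = 115, so the proportions are 0.54783, 0.29565, 0.15652 (working shown to 5 dp, full precision carried).
D = 0.54783² + 0.29565² + 0.15652² = 0.30011 + 0.08741 + 0.02450 = 0.41202.
So 1/D = 2.4271, i.e. 2.43 to 2 decimal places.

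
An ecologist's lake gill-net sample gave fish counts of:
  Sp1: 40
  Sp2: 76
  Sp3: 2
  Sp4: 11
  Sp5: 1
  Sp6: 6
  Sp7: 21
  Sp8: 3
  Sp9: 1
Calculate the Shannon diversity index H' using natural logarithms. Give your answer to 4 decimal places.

1.4638

Total N = 40+76+2+11+1+6+21+3+1 = 161, so the proportions are 0.248447, 0.47205, 0.012422, 0.068323, 0.006211, 0.037267, 0.130435, 0.018634, 0.006211 (working shown to 6 dp, full precision carried).
Each pᵢ ln pᵢ term: 0.248447×(-1.392525)=-0.345969, 0.47205×(-0.750671)=-0.354354, 0.012422×(-4.388257)=-0.054513, 0.068323×(-2.683509)=-0.183345, 0.006211×(-5.081404)=-0.031562, 0.037267×(-3.289645)=-0.122595, 0.130435×(-2.036882)=-0.265680, 0.018634×(-3.982792)=-0.074214, 0.006211×(-5.081404)=-0.031562.
Sum = -1.463793, so H' = 1.4638.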